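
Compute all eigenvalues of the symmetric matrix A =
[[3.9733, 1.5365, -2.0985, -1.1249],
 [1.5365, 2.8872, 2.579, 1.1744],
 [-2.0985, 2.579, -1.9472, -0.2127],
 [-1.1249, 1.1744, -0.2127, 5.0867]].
sigma(A) ≈ {-4, 3, 5, 6}

A is real symmetric, so its spectrum consists of real eigenvalues. Expanding the characteristic polynomial of the displayed matrix gives
  det(λ I - A) = p(λ) = λ^4 + (-10)λ^3 + (7)λ^2 + (162.0011)λ + (-360).
Solving p(λ) = 0 yields eigenvalues ≈ -4, 3, 5, 6. (A is shown rounded to 4 decimals, so these recover the underlying integer eigenvalues to within that precision.)
Verification: the trace of A = 10 equals the sum of eigenvalues 10, and det(A) ≈ -359.9993 matches the eigenvalue product -360.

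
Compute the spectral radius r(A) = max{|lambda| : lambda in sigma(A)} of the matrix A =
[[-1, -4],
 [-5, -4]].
r(A) = (5 + sqrt(89))/2 ≈ 7.217

The eigenvalues of A are the roots of its characteristic polynomial. With M = A (coefficients from the trace and determinant):
  p(λ) = det(λ I - M) = λ^2 + 5λ - 16.
For λ^2 + 5λ - 16 the discriminant is 89. It is nonnegative but not a perfect square, so the roots are real and irrational: λ = (-5 ± sqrt(89))/2 ≈ 2.217, -7.217.
Thus the eigenvalues (to 4 decimals) are 2.217 (modulus 2.217); -7.217 (modulus 7.217). The spectral radius is the largest modulus: r(A) = (5 + sqrt(89))/2 ≈ 7.217. (Cross-check: r(A) ≤ ||A||_2 ≈ 7.2929; equality holds whenever A is normal, though it can also hold for some non-normal A.)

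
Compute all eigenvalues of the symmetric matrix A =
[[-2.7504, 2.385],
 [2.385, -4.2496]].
sigma(A) ≈ {-6, -1}

A is real symmetric, so its spectrum consists of real eigenvalues. Expanding the characteristic polynomial of the displayed matrix gives
  det(λ I - A) = p(λ) = λ^2 + (7)λ + (6).
Solving p(λ) = 0 yields eigenvalues ≈ -6, -1. (A is shown rounded to 4 decimals, so these recover the underlying integer eigenvalues to within that precision.)
Verification: the trace of A = -7 equals the sum of eigenvalues -7, and det(A) ≈ 5.9999 matches the eigenvalue product 6.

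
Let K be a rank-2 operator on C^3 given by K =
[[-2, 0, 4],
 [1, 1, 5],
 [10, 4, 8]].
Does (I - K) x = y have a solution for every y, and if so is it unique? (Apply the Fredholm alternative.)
(I - K) is invertible (det(I - K) = -76 ≠ 0), so for every y in C^3 the equation (I - K) x = y has a unique solution.

K has rank 2 and factors as K = U V^T = u1 v1^T + u2 v2^T with u1 = (2, 1, -2), v1 = (-3, -1, -1), u2 = (2, 2, 2), v2 = (2, 1, 3) (multiplying out reproduces the displayed K). The nonzero eigenvalues of U V^T coincide with those of the 2 x 2 matrix G = V^T U = [[v1·u1, v1·u2], [v2·u1, v2·u2]] = [[-5, -10], [-1, 12]], and by the Sylvester determinant identity det(I_3 - U V^T) = det(I_2 - V^T U) = det([[6, 10], [1, -11]]) = (6)(-11) - (10)(1) = -76. (Direct check: I - K =
[[3, 0, -4],
 [-1, 0, -5],
 [-10, -4, -7]]
has determinant -76.) The finite-dimensional Fredholm alternative says: either (I - K) is invertible, or ker(I - K) ≠ {0} and then range(I - K) = ker((I - K)^*)^⊥, with dim ker(I - K) = dim ker((I - K)^*). Since det(I - K) ≠ 0, 1 is not an eigenvalue of K and ker(I - K) = {0}, so we are in the first case: for every y there is a unique x = (I - K)^(-1) y. (Explicitly, by the Woodbury identity, (I - U V^T)^(-1) = I + U (I_2 - G)^(-1) V^T.)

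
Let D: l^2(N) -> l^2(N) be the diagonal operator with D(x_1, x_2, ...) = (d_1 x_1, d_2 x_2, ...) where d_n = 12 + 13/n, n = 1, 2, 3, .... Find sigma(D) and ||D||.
sigma(D) = {12 + 13/n : n ≥ 1} ∪ {12}; ||D|| = 25

A bounded diagonal operator on l^2 with diagonal entries d_n has spectrum equal to the closure of {d_n : n ≥ 1}: every d_n is an eigenvalue (with eigenvector e_n), so {d_n} ⊂ sigma(D); the spectrum is closed, so its closure is too; and for lambda not in the closure, (D - lambda I) has bounded inverse (the diagonal entries 1/(d_n - lambda) are bounded). For our sequence d_n = 12 + 13/n, n = 1, 2, 3, ...:
  - {d_n} = {12 + 13/n : n ≥ 1}; the only limit point is 12
  - closure = {12 + 13/n : n ≥ 1} ∪ {12}
For the norm: a diagonal operator has ||D|| = sup_n |d_n|. Here d_n = 12 + 13/n is positive and decreasing, so sup_n |d_n| = d_1 = 12 + 13 = 25. So ||D|| = 25.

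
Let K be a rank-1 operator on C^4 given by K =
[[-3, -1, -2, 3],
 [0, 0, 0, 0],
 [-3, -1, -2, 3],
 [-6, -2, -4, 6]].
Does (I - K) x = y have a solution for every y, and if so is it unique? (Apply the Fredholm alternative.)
(I - K) is singular (det(I - K) = 0, i.e. 1 ∈ sigma(K)). (I - K) x = y is solvable iff y ⊥ ker((I - K)^*) = span{(-3, -1, -2, 3)}, i.e. iff -3y_1 - y_2 - 2y_3 + 3y_4 = 0. When solvable, the solutions are x = y + c·(1, 0, 1, 2), c arbitrary (ker(I - K) = span{(1, 0, 1, 2)}, dimension 1).

K has rank 1, so it is an outer product K = u v^T: every row of K is a multiple of one row vector. Reading off the entries, u = (1, 0, 1, 2) and v = (-3, -1, -2, 3) (row i of K equals u_i·v^T). A rank-one matrix u v^T satisfies K u = u (v·u) and kills the (3)-dimensional subspace v^⊥, so its characteristic polynomial is lambda^3 (lambda - v·u) with v·u = tr K = 1. Hence the eigenvalues of I - K are 1 (multiplicity 3) and 1 - (1) = 0, so det(I - K) = 0. (Direct check: I - K =
[[4, 1, 2, -3],
 [0, 1, 0, 0],
 [3, 1, 3, -3],
 [6, 2, 4, -5]]
has determinant 0.) So 1 is an eigenvalue of K and (I - K) is not invertible. The finite-dimensional Fredholm alternative says: either (I - K) is invertible, or ker(I - K) ≠ {0} and then range(I - K) = ker((I - K)^*)^⊥, with dim ker(I - K) = dim ker((I - K)^*). We are in the second case, so we need both kernels. Kernel of I - K: (I - K) u = u - u (v·u) = u - u = 0, so ker(I - K) = span{u} = span{(1, 0, 1, 2)} (it is exactly 1-dimensional because rank(I - K) = 3). Kernel of the adjoint: K is real, so (I - K)^* = I - K^T = I - v u^T, and (I - v u^T) v = v - v (u·v) = 0; hence ker((I - K)^*) = span{v} = span{(-3, -1, -2, 3)}. Therefore (I - K) x = y is solvable iff <y, v> = 0, i.e. iff -3y_1 - y_2 - 2y_3 + 3y_4 = 0. When this holds, K y = u (v·y) = 0, so (I - K) y = y and x = y is a particular solution; the full solution set is the line x = y + c·u = y + c·(1, 0, 1, 2), c ∈ C.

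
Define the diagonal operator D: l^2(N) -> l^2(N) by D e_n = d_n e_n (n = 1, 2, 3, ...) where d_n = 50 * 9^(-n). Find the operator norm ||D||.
||D|| = 50/9 (attained at n = 1)

For D diagonal, ||D|| = sup_n |d_n|. The sequence d_n = 50 * 9^(-n) is positive and strictly decreasing (ratio 9^(-1) < 1), so the supremum is d_1 = 50/9. Hence ||D|| = 50/9.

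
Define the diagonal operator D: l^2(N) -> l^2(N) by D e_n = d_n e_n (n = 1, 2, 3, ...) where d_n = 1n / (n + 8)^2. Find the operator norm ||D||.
||D|| = 1/32 (attained at n = 8)

For D diagonal, ||D|| = sup_n |d_n|. Treat f(x) = 1x / (x + 8)^2 for real x > 0. By the quotient rule, f'(x) = 1(8 - x)/(x + 8)^3, which is positive for x < 8 and negative for x > 8. So f has a unique maximum at x = 8, and since 8 is a positive integer, the supremum over n ≥ 1 is attained at n = 8: d_8 = 1·8/(8 + 8)^2 = 1·8/256 = 1/32. Hence ||D|| = 1/32.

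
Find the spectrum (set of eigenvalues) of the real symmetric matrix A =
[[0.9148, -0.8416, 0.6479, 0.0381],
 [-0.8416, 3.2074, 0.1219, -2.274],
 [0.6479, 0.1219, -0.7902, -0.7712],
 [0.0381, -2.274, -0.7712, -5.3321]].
sigma(A) ≈ {-6, -1, 1, 4}

A is real symmetric, so its spectrum consists of real eigenvalues. Expanding the characteristic polynomial of the displayed matrix gives
  det(λ I - A) = p(λ) = λ^4 + (2)λ^3 + (-25)λ^2 + (-2.0017)λ + (24.0013).
Solving p(λ) = 0 yields eigenvalues ≈ -6, -1, 1, 4. (A is shown rounded to 4 decimals, so these recover the underlying integer eigenvalues to within that precision.)
Verification: the trace of A = -2 equals the sum of eigenvalues -2, and det(A) ≈ 24.0013 matches the eigenvalue product 24.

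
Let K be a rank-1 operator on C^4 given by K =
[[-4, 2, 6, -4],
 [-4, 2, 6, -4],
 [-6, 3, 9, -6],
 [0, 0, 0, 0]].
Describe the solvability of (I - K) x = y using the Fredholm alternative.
(I - K) is invertible (det(I - K) = -6 ≠ 0), so for every y in C^4 the equation (I - K) x = y has a unique solution.

K has rank 1, so it is an outer product K = u v^T: every row of K is a multiple of one row vector. Reading off the entries, u = (-2, -2, -3, 0) and v = (2, -1, -3, 2) (row i of K equals u_i·v^T). A rank-one matrix u v^T satisfies K u = u (v·u) and kills the (3)-dimensional subspace v^⊥, so its characteristic polynomial is lambda^3 (lambda - v·u) with v·u = tr K = 7. Hence the eigenvalues of I - K are 1 (multiplicity 3) and 1 - (7) = -6, so det(I - K) = -6. (Direct check: I - K =
[[5, -2, -6, 4],
 [4, -1, -6, 4],
 [6, -3, -8, 6],
 [0, 0, 0, 1]]
has determinant -6.) The finite-dimensional Fredholm alternative says: either (I - K) is invertible, or ker(I - K) ≠ {0} and then range(I - K) = ker((I - K)^*)^⊥, with dim ker(I - K) = dim ker((I - K)^*). Since det(I - K) ≠ 0, 1 is not an eigenvalue of K and ker(I - K) = {0}, so we are in the first case: for every y there is a unique x = (I - K)^(-1) y. Explicitly, by the Sherman–Morrison formula, (I - u v^T)^(-1) = I + u v^T/(1 - v·u), i.e. (I - K)^(-1) = I + K/(-6).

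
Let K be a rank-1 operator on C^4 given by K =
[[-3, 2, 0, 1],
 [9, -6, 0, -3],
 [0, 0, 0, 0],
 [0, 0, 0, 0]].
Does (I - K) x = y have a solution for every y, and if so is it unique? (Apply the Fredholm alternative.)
(I - K) is invertible (det(I - K) = 10 ≠ 0), so for every y in C^4 the equation (I - K) x = y has a unique solution.

K has rank 1, so it is an outer product K = u v^T: every row of K is a multiple of one row vector. Reading off the entries, u = (1, -3, 0, 0) and v = (-3, 2, 0, 1) (row i of K equals u_i·v^T). A rank-one matrix u v^T satisfies K u = u (v·u) and kills the (3)-dimensional subspace v^⊥, so its characteristic polynomial is lambda^3 (lambda - v·u) with v·u = tr K = -9. Hence the eigenvalues of I - K are 1 (multiplicity 3) and 1 - (-9) = 10, so det(I - K) = 10. (Direct check: I - K =
[[4, -2, 0, -1],
 [-9, 7, 0, 3],
 [0, 0, 1, 0],
 [0, 0, 0, 1]]
has determinant 10.) The finite-dimensional Fredholm alternative says: either (I - K) is invertible, or ker(I - K) ≠ {0} and then range(I - K) = ker((I - K)^*)^⊥, with dim ker(I - K) = dim ker((I - K)^*). Since det(I - K) ≠ 0, 1 is not an eigenvalue of K and ker(I - K) = {0}, so we are in the first case: for every y there is a unique x = (I - K)^(-1) y. Explicitly, by the Sherman–Morrison formula, (I - u v^T)^(-1) = I + u v^T/(1 - v·u), i.e. (I - K)^(-1) = I + K/(10).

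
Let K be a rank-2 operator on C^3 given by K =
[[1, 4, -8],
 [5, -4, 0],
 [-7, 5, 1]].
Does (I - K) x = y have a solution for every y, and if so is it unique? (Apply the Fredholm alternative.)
(I - K) is invertible (det(I - K) = -80 ≠ 0), so for every y in C^3 the equation (I - K) x = y has a unique solution.

K has rank 2 and factors as K = U V^T = u1 v1^T + u2 v2^T with u1 = (2, 2, -3), v1 = (2, -1, -1), u2 = (3, -1, 1), v2 = (-1, 2, -2) (multiplying out reproduces the displayed K). The nonzero eigenvalues of U V^T coincide with those of the 2 x 2 matrix G = V^T U = [[v1·u1, v1·u2], [v2·u1, v2·u2]] = [[5, 6], [8, -7]], and by the Sylvester determinant identity det(I_3 - U V^T) = det(I_2 - V^T U) = det([[-4, -6], [-8, 8]]) = (-4)(8) - (-6)(-8) = -80. (Direct check: I - K =
[[0, -4, 8],
 [-5, 5, 0],
 [7, -5, 0]]
has determinant -80.) The finite-dimensional Fredholm alternative says: either (I - K) is invertible, or ker(I - K) ≠ {0} and then range(I - K) = ker((I - K)^*)^⊥, with dim ker(I - K) = dim ker((I - K)^*). Since det(I - K) ≠ 0, 1 is not an eigenvalue of K and ker(I - K) = {0}, so we are in the first case: for every y there is a unique x = (I - K)^(-1) y. (Explicitly, by the Woodbury identity, (I - U V^T)^(-1) = I + U (I_2 - G)^(-1) V^T.)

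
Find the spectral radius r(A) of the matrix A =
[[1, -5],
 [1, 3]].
r(A) = sqrt(8) ≈ 2.8284

The eigenvalues of A are the roots of its characteristic polynomial. With M = A (coefficients from the trace and determinant):
  p(λ) = det(λ I - M) = λ^2 - 4λ + 8.
For λ^2 - 4λ + 8 the discriminant is -16. It is negative, so the roots are the complex-conjugate pair λ = 2 ± (sqrt(16)/2) i ≈ 2 ± 2i. For a conjugate pair the product of the roots equals the constant term, so |λ|^2 = 8 and |λ| = sqrt(8) ≈ 2.8284.
Thus the eigenvalues (to 4 decimals) are 2 ± 2i (modulus 2.8284). The spectral radius is the largest modulus: r(A) = sqrt(8) ≈ 2.8284. (Cross-check: r(A) ≤ ||A||_2 ≈ 5.8416; equality holds whenever A is normal, though it can also hold for some non-normal A.)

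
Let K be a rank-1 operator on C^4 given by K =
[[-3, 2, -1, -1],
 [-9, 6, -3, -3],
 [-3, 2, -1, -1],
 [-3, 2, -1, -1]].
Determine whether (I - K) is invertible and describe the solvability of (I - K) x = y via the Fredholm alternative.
(I - K) is singular (det(I - K) = 0, i.e. 1 ∈ sigma(K)). (I - K) x = y is solvable iff y ⊥ ker((I - K)^*) = span{(-3, 2, -1, -1)}, i.e. iff -3y_1 + 2y_2 - y_3 - y_4 = 0. When solvable, the solutions are x = y + c·(1, 3, 1, 1), c arbitrary (ker(I - K) = span{(1, 3, 1, 1)}, dimension 1).

K has rank 1, so it is an outer product K = u v^T: every row of K is a multiple of one row vector. Reading off the entries, u = (1, 3, 1, 1) and v = (-3, 2, -1, -1) (row i of K equals u_i·v^T). A rank-one matrix u v^T satisfies K u = u (v·u) and kills the (3)-dimensional subspace v^⊥, so its characteristic polynomial is lambda^3 (lambda - v·u) with v·u = tr K = 1. Hence the eigenvalues of I - K are 1 (multiplicity 3) and 1 - (1) = 0, so det(I - K) = 0. (Direct check: I - K =
[[4, -2, 1, 1],
 [9, -5, 3, 3],
 [3, -2, 2, 1],
 [3, -2, 1, 2]]
has determinant 0.) So 1 is an eigenvalue of K and (I - K) is not invertible. The finite-dimensional Fredholm alternative says: either (I - K) is invertible, or ker(I - K) ≠ {0} and then range(I - K) = ker((I - K)^*)^⊥, with dim ker(I - K) = dim ker((I - K)^*). We are in the second case, so we need both kernels. Kernel of I - K: (I - K) u = u - u (v·u) = u - u = 0, so ker(I - K) = span{u} = span{(1, 3, 1, 1)} (it is exactly 1-dimensional because rank(I - K) = 3). Kernel of the adjoint: K is real, so (I - K)^* = I - K^T = I - v u^T, and (I - v u^T) v = v - v (u·v) = 0; hence ker((I - K)^*) = span{v} = span{(-3, 2, -1, -1)}. Therefore (I - K) x = y is solvable iff <y, v> = 0, i.e. iff -3y_1 + 2y_2 - y_3 - y_4 = 0. When this holds, K y = u (v·y) = 0, so (I - K) y = y and x = y is a particular solution; the full solution set is the line x = y + c·u = y + c·(1, 3, 1, 1), c ∈ C.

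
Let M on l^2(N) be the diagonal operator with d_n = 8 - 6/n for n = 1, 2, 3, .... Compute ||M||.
||M|| = 8

For a diagonal operator on l^2 with entries d_n, ||M|| = sup_n |d_n|. Here d_1 = 2, d_2 = 5, ..., and d_n = 8 - 6/n increases monotonically toward 8. All terms lie in [2, 8), so |d_n| = d_n and the supremum is the limit 8, which is not attained by any individual d_n. Hence ||M|| = 8.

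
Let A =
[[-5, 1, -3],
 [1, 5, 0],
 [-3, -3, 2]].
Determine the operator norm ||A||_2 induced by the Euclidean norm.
||A||_2 = sqrt(44) ≈ 6.6332 (= sqrt(largest eigenvalue of A^T A))

||A||_2 = sigma_max(A) = sqrt(lambda_max(A^T A)). Form the symmetric matrix M = A^T A =
[[35, 9, 9],
 [9, 35, -9],
 [9, -9, 13]].
Its characteristic polynomial (trace, sum of principal 2x2 minors, determinant of M give the coefficients) is
  p(λ) = det(λ I - M) = λ^3 - 83λ^2 + 1892λ - 7744.
By the rational root theorem any rational root is an integer divisor of 7744. Testing λ = 44: p(44) = 85184 - 160688 + 83248 - 7744 = 0, so λ = 44 is a root. Dividing out (λ - 44) leaves p(λ) = (λ - 44)(λ^2 - 39λ + 176). For λ^2 - 39λ + 176 the discriminant is 817. It is nonnegative but not a perfect square, so the roots are real and irrational: λ = (39 ± sqrt(817))/2 ≈ 33.7916, 5.2084.
So the eigenvalues of A^T A are ≈ 5.2084, 33.7916, 44 (all ≥ 0, as they must be for A^T A). The largest is λ_max = 44, hence ||A||_2 = sqrt(λ_max) = sqrt(44) ≈ 6.6332.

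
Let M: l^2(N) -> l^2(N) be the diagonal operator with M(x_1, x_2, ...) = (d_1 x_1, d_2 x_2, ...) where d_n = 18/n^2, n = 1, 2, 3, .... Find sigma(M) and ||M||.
sigma(M) = {18/n^2 : n ≥ 1} ∪ {0}; ||M|| = 18

A bounded diagonal operator on l^2 with diagonal entries d_n has spectrum equal to the closure of {d_n : n ≥ 1}: every d_n is an eigenvalue (with eigenvector e_n), so {d_n} ⊂ sigma(M); the spectrum is closed, so its closure is too; and for lambda not in the closure, (M - lambda I) has bounded inverse (the diagonal entries 1/(d_n - lambda) are bounded). For our sequence d_n = 18/n^2, n = 1, 2, 3, ...:
  - {d_n} = {18/n^2 : n ≥ 1}; the only limit point is 0
  - closure = {18/n^2 : n ≥ 1} ∪ {0}
For the norm: a diagonal operator has ||M|| = sup_n |d_n|. Here d_n = 18/n^2 is positive and decreasing, so sup_n |d_n| = d_1 = 18. So ||M|| = 18.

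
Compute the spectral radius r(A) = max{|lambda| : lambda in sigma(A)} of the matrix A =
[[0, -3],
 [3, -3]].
r(A) = 3

The eigenvalues of A are the roots of its characteristic polynomial. With M = A (coefficients from the trace and determinant):
  p(λ) = det(λ I - M) = λ^2 + 3λ + 9.
For λ^2 + 3λ + 9 the discriminant is -27. It is negative, so the roots are the complex-conjugate pair λ = -3/2 ± (sqrt(27)/2) i ≈ -1.5 ± 2.5981i. For a conjugate pair the product of the roots equals the constant term, so |λ|^2 = 9 and |λ| = sqrt(9) = 3.
Thus the eigenvalues (to 4 decimals) are -1.5 ± 2.5981i (modulus 3). The spectral radius is the largest modulus: r(A) = 3. (Cross-check: r(A) ≤ ||A||_2 ≈ 4.8541; equality holds whenever A is normal, though it can also hold for some non-normal A.)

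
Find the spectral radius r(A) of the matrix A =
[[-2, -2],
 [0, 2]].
r(A) = 2

The eigenvalues of A are the roots of its characteristic polynomial. With M = A (coefficients from the trace and determinant):
  p(λ) = det(λ I - M) = λ^2 - 4.
For λ^2 - 4 the discriminant is 16. It is a perfect square (4^2), so the roots are rational: λ = (0 ± 4)/2 = 2, -2.
Thus the eigenvalues (to 4 decimals) are 2 (modulus 2); -2 (modulus 2). The spectral radius is the largest modulus: r(A) = 2. (Cross-check: r(A) ≤ ||A||_2 ≈ 3.2361; equality holds whenever A is normal, though it can also hold for some non-normal A.)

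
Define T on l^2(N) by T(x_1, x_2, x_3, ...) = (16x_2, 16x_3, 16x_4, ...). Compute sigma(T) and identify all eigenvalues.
sigma(T) = closed disk {z in C : |z| ≤ 16}; sigma_p(T) = open disk {z in C : |z| < 16}

Note T = 16·V where V is the unit left shift (V x)_k = x_{k+1}; so sigma(T) = 16·sigma(V) and ||T|| = 16||V||. ||T x||^2 = 256sum_{k≥2} |x_k|^2 ≤ 256||x||^2, with equality on {x : x_1 = 0}, so ||T|| = 16. For any lambda with |lambda| < 16, set r = lambda/16 (|r| < 1); the vector x = (1, r, r^2, ...) is in l^2 and satisfies T x = 16(r, r^2, ...) = lambda x, so lambda is an eigenvalue. On the boundary |lambda| = 16 the geometric series diverges, so no l^2 eigenvector exists, but these lambda lie in the approximate point spectrum. Hence sigma(T) is the closed disk of radius 16 and sigma_p(T) is the open disk.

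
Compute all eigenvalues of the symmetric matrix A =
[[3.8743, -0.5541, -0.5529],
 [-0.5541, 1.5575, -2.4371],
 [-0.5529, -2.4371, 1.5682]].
sigma(A) ≈ {-1, 4} (4 with multiplicity 2)

A is real symmetric, so its spectrum consists of real eigenvalues. Expanding the characteristic polynomial of the displayed matrix gives
  det(λ I - A) = p(λ) = λ^3 + (-7)λ^2 + (8)λ + (16).
Solving p(λ) = 0 yields eigenvalues ≈ -1, 4, 4. (A is shown rounded to 4 decimals, so these recover the underlying integer eigenvalues to within that precision.)
Verification: the trace of A = 7 equals the sum of eigenvalues 7, and det(A) ≈ -15.9992 matches the eigenvalue product -16.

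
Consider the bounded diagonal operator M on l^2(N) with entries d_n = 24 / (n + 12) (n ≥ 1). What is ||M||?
||M|| = 24/13 (attained at n = 1)

For M diagonal, ||M|| = sup_n |d_n| = sup_n 24/(n + 12). This is positive and strictly decreasing in n, so the supremum is attained at n = 1: d_1 = 24/(1 + 12) = 24/13. Hence ||M|| = 24/13.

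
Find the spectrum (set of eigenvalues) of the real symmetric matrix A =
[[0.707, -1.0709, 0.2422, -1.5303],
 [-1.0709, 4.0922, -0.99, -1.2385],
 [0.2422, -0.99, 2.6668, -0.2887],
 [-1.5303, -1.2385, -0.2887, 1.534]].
sigma(A) ≈ {-1, 2, 3, 5}

A is real symmetric, so its spectrum consists of real eigenvalues. Expanding the characteristic polynomial of the displayed matrix gives
  det(λ I - A) = p(λ) = λ^4 + (-9)λ^3 + (21)λ^2 + (1)λ + (-30).
Solving p(λ) = 0 yields eigenvalues ≈ -1, 2, 3, 5. (A is shown rounded to 4 decimals, so these recover the underlying integer eigenvalues to within that precision.)
Verification: the trace of A = 9 equals the sum of eigenvalues 9, and det(A) ≈ -30.0006 matches the eigenvalue product -30.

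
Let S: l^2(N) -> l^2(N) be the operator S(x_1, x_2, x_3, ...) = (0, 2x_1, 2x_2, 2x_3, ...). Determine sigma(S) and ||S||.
sigma(S) = closed disk {z in C : |z| ≤ 2}; ||S|| = 2

Note S = 2·U where U is the unit right shift (U x)_k = x_{k-1} (with x_0 := 0); so ||S|| = 2||U|| and sigma(S) = 2·sigma(U). ||S x||^2 = sum_{k≥1} |2x_k|^2 = 4||x||^2, so ||S|| = 2 and sigma(S) ⊂ {|z| ≤ 2}. For any |lambda| < 2, the equation (S - lambda I) x = 0 forces x_1 = 0, then 2x_k = lambda x_{k+1} ⇒ x = 0, so S has no eigenvalues. But (S - lambda I) is not surjective for |lambda| < 2: solving (S - lambda I) x = e_1 would require x_n proportional to (lambda/2)^(-n), which is not in l^2. So every |lambda| < 2 lies in the residual spectrum. The boundary |lambda| = 2 is in the approximate point spectrum (the spectrum is closed). Hence sigma(S) is the closed disk of radius 2.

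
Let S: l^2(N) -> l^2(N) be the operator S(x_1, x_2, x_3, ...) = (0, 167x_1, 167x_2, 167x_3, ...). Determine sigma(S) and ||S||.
sigma(S) = closed disk {z in C : |z| ≤ 167}; ||S|| = 167

Note S = 167·U where U is the unit right shift (U x)_k = x_{k-1} (with x_0 := 0); so ||S|| = 167||U|| and sigma(S) = 167·sigma(U). ||S x||^2 = sum_{k≥1} |167x_k|^2 = 27889||x||^2, so ||S|| = 167 and sigma(S) ⊂ {|z| ≤ 167}. For any |lambda| < 167, the equation (S - lambda I) x = 0 forces x_1 = 0, then 167x_k = lambda x_{k+1} ⇒ x = 0, so S has no eigenvalues. But (S - lambda I) is not surjective for |lambda| < 167: solving (S - lambda I) x = e_1 would require x_n proportional to (lambda/167)^(-n), which is not in l^2. So every |lambda| < 167 lies in the residual spectrum. The boundary |lambda| = 167 is in the approximate point spectrum (the spectrum is closed). Hence sigma(S) is the closed disk of radius 167.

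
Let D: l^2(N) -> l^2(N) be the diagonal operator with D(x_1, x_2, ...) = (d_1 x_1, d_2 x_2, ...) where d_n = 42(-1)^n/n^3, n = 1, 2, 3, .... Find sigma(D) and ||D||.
sigma(D) = {42(-1)^n/n^3 : n ≥ 1} ∪ {0}; ||D|| = 42

A bounded diagonal operator on l^2 with diagonal entries d_n has spectrum equal to the closure of {d_n : n ≥ 1}: every d_n is an eigenvalue (with eigenvector e_n), so {d_n} ⊂ sigma(D); the spectrum is closed, so its closure is too; and for lambda not in the closure, (D - lambda I) has bounded inverse (the diagonal entries 1/(d_n - lambda) are bounded). For our sequence d_n = 42(-1)^n/n^3, n = 1, 2, 3, ...:
  - {d_n} = {42(-1)^n/n^3 : n ≥ 1}; the only limit point is 0
  - closure = {42(-1)^n/n^3 : n ≥ 1} ∪ {0}
For the norm: a diagonal operator has ||D|| = sup_n |d_n|. Here |d_n| = 42/n^3 is decreasing, so sup_n |d_n| = |d_1| = 42. So ||D|| = 42.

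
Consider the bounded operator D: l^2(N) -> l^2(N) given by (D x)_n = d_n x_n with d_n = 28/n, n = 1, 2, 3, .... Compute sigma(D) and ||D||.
sigma(D) = {28/n : n ≥ 1} ∪ {0}; ||D|| = 28

A bounded diagonal operator on l^2 with diagonal entries d_n has spectrum equal to the closure of {d_n : n ≥ 1}: every d_n is an eigenvalue (with eigenvector e_n), so {d_n} ⊂ sigma(D); the spectrum is closed, so its closure is too; and for lambda not in the closure, (D - lambda I) has bounded inverse (the diagonal entries 1/(d_n - lambda) are bounded). For our sequence d_n = 28/n, n = 1, 2, 3, ...:
  - {d_n} = {28/n : n ≥ 1}; the only limit point is 0
  - closure = {28/n : n ≥ 1} ∪ {0}
For the norm: a diagonal operator has ||D|| = sup_n |d_n|. Here d_n = 28/n is positive and decreasing, so sup_n |d_n| = d_1 = 28. So ||D|| = 28.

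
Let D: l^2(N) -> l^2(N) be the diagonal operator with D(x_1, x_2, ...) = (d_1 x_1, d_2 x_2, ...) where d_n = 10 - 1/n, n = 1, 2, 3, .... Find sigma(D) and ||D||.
sigma(D) = {10 - 1/n : n ≥ 1} ∪ {10}; ||D|| = 10

A bounded diagonal operator on l^2 with diagonal entries d_n has spectrum equal to the closure of {d_n : n ≥ 1}: every d_n is an eigenvalue (with eigenvector e_n), so {d_n} ⊂ sigma(D); the spectrum is closed, so its closure is too; and for lambda not in the closure, (D - lambda I) has bounded inverse (the diagonal entries 1/(d_n - lambda) are bounded). For our sequence d_n = 10 - 1/n, n = 1, 2, 3, ...:
  - {d_n} = {10 - 1/n : n ≥ 1}; the only limit point is 10
  - closure = {10 - 1/n : n ≥ 1} ∪ {10}
For the norm: a diagonal operator has ||D|| = sup_n |d_n|. Here d_n = 10 - 1/n increases monotonically from d_1 = 9 toward 10, with all terms in [9, 10); so sup_n |d_n| = 10 (the supremum is the limit, not attained). So ||D|| = 10.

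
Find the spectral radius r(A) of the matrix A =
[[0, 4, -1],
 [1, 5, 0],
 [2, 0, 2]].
r(A) = (6 + sqrt(28))/2 ≈ 5.6458

The eigenvalues of A are the roots of its characteristic polynomial. With M = A (coefficients from the trace, the sum of principal 2x2 minors, and det A):
  p(λ) = det(λ I - M) = λ^3 - 7λ^2 + 8λ - 2.
By the rational root theorem any rational root is an integer divisor of 2. Testing λ = 1: p(1) = 1 - 7 + 8 - 2 = 0, so λ = 1 is a root. Dividing out (λ - 1) leaves p(λ) = (λ - 1)(λ^2 - 6λ + 2). For λ^2 - 6λ + 2 the discriminant is 28. It is nonnegative but not a perfect square, so the roots are real and irrational: λ = (6 ± sqrt(28))/2 ≈ 5.6458, 0.3542.
Thus the eigenvalues (to 4 decimals) are 5.6458 (modulus 5.6458); 0.3542 (modulus 0.3542); 1 (modulus 1). The spectral radius is the largest modulus: r(A) = (6 + sqrt(28))/2 ≈ 5.6458. (Cross-check: r(A) ≤ ||A||_2 ≈ 6.481; equality holds whenever A is normal, though it can also hold for some non-normal A.)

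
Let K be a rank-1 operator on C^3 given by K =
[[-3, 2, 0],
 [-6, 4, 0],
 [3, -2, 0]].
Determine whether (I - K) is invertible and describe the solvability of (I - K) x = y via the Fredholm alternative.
(I - K) is singular (det(I - K) = 0, i.e. 1 ∈ sigma(K)). (I - K) x = y is solvable iff y ⊥ ker((I - K)^*) = span{(-3, 2, 0)}, i.e. iff -3y_1 + 2y_2 = 0. When solvable, the solutions are x = y + c·(1, 2, -1), c arbitrary (ker(I - K) = span{(1, 2, -1)}, dimension 1).

K has rank 1, so it is an outer product K = u v^T: every row of K is a multiple of one row vector. Reading off the entries, u = (1, 2, -1) and v = (-3, 2, 0) (row i of K equals u_i·v^T). A rank-one matrix u v^T satisfies K u = u (v·u) and kills the (2)-dimensional subspace v^⊥, so its characteristic polynomial is lambda^2 (lambda - v·u) with v·u = tr K = 1. Hence the eigenvalues of I - K are 1 (multiplicity 2) and 1 - (1) = 0, so det(I - K) = 0. (Direct check: I - K =
[[4, -2, 0],
 [6, -3, 0],
 [-3, 2, 1]]
has determinant 0.) So 1 is an eigenvalue of K and (I - K) is not invertible. The finite-dimensional Fredholm alternative says: either (I - K) is invertible, or ker(I - K) ≠ {0} and then range(I - K) = ker((I - K)^*)^⊥, with dim ker(I - K) = dim ker((I - K)^*). We are in the second case, so we need both kernels. Kernel of I - K: (I - K) u = u - u (v·u) = u - u = 0, so ker(I - K) = span{u} = span{(1, 2, -1)} (it is exactly 1-dimensional because rank(I - K) = 2). Kernel of the adjoint: K is real, so (I - K)^* = I - K^T = I - v u^T, and (I - v u^T) v = v - v (u·v) = 0; hence ker((I - K)^*) = span{v} = span{(-3, 2, 0)}. Therefore (I - K) x = y is solvable iff <y, v> = 0, i.e. iff -3y_1 + 2y_2 = 0. When this holds, K y = u (v·y) = 0, so (I - K) y = y and x = y is a particular solution; the full solution set is the line x = y + c·u = y + c·(1, 2, -1), c ∈ C.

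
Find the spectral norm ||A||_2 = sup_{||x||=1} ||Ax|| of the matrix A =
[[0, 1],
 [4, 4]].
||A||_2 = sqrt((33 + sqrt(1025))/2) ≈ 5.7016 (= sqrt(largest eigenvalue of A^T A))

||A||_2 = sigma_max(A) = sqrt(lambda_max(A^T A)). Form the symmetric matrix M = A^T A =
[[16, 16],
 [16, 17]].
Its characteristic polynomial (trace, determinant of M give the coefficients) is
  p(λ) = det(λ I - M) = λ^2 - 33λ + 16.
For λ^2 - 33λ + 16 the discriminant is 1025. It is nonnegative but not a perfect square, so the roots are real and irrational: λ = (33 ± sqrt(1025))/2 ≈ 32.5078, 0.4922.
So the eigenvalues of A^T A are ≈ 0.4922, 32.5078 (all ≥ 0, as they must be for A^T A). The largest is λ_max = (33 + sqrt(1025))/2 ≈ 32.5078, hence ||A||_2 = sqrt(λ_max) = sqrt((33 + sqrt(1025))/2) ≈ 5.7016.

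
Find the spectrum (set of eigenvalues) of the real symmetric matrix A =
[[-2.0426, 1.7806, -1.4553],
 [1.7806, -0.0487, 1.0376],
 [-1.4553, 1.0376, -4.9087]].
sigma(A) ≈ {-6, -2, 1}

A is real symmetric, so its spectrum consists of real eigenvalues. Expanding the characteristic polynomial of the displayed matrix gives
  det(λ I - A) = p(λ) = λ^3 + (7)λ^2 + (4)λ + (-12).
Solving p(λ) = 0 yields eigenvalues ≈ -6, -2, 1. (A is shown rounded to 4 decimals, so these recover the underlying integer eigenvalues to within that precision.)
Verification: the trace of A = -7 equals the sum of eigenvalues -7, and det(A) ≈ 11.9997 matches the eigenvalue product 12.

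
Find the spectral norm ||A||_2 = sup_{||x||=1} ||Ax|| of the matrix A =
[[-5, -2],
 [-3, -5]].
||A||_2 = sqrt((63 + sqrt(2525))/2) ≈ 7.5249 (= sqrt(largest eigenvalue of A^T A))

||A||_2 = sigma_max(A) = sqrt(lambda_max(A^T A)). Form the symmetric matrix M = A^T A =
[[34, 25],
 [25, 29]].
Its characteristic polynomial (trace, determinant of M give the coefficients) is
  p(λ) = det(λ I - M) = λ^2 - 63λ + 361.
For λ^2 - 63λ + 361 the discriminant is 2525. It is nonnegative but not a perfect square, so the roots are real and irrational: λ = (63 ± sqrt(2525))/2 ≈ 56.6247, 6.3753.
So the eigenvalues of A^T A are ≈ 6.3753, 56.6247 (all ≥ 0, as they must be for A^T A). The largest is λ_max = (63 + sqrt(2525))/2 ≈ 56.6247, hence ||A||_2 = sqrt(λ_max) = sqrt((63 + sqrt(2525))/2) ≈ 7.5249.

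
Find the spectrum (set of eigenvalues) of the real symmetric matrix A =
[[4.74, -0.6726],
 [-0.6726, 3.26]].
sigma(A) ≈ {3, 5}

A is real symmetric, so its spectrum consists of real eigenvalues. Expanding the characteristic polynomial of the displayed matrix gives
  det(λ I - A) = p(λ) = λ^2 + (-8)λ + (15).
Solving p(λ) = 0 yields eigenvalues ≈ 3, 5. (A is shown rounded to 4 decimals, so these recover the underlying integer eigenvalues to within that precision.)
Verification: the trace of A = 8 equals the sum of eigenvalues 8, and det(A) ≈ 15.0000 matches the eigenvalue product 15.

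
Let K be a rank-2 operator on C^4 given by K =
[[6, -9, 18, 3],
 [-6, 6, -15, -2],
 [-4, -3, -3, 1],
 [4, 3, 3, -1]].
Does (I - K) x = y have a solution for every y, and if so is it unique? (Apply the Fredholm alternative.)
(I - K) is invertible (det(I - K) = -52 ≠ 0), so for every y in C^4 the equation (I - K) x = y has a unique solution.

K has rank 2 and factors as K = U V^T = u1 v1^T + u2 v2^T with u1 = (3, -2, 1, -1), v1 = (0, -3, 3, 1), u2 = (-3, 3, 2, -2), v2 = (-2, 0, -3, 0) (multiplying out reproduces the displayed K). The nonzero eigenvalues of U V^T coincide with those of the 2 x 2 matrix G = V^T U = [[v1·u1, v1·u2], [v2·u1, v2·u2]] = [[8, -5], [-9, 0]], and by the Sylvester determinant identity det(I_4 - U V^T) = det(I_2 - V^T U) = det([[-7, 5], [9, 1]]) = (-7)(1) - (5)(9) = -52. (Direct check: I - K =
[[-5, 9, -18, -3],
 [6, -5, 15, 2],
 [4, 3, 4, -1],
 [-4, -3, -3, 2]]
has determinant -52.) The finite-dimensional Fredholm alternative says: either (I - K) is invertible, or ker(I - K) ≠ {0} and then range(I - K) = ker((I - K)^*)^⊥, with dim ker(I - K) = dim ker((I - K)^*). Since det(I - K) ≠ 0, 1 is not an eigenvalue of K and ker(I - K) = {0}, so we are in the first case: for every y there is a unique x = (I - K)^(-1) y. (Explicitly, by the Woodbury identity, (I - U V^T)^(-1) = I + U (I_2 - G)^(-1) V^T.)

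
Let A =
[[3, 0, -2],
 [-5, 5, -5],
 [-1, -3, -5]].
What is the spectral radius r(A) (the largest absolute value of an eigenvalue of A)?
r(A) = (2 + sqrt(132))/2 ≈ 6.7446

The eigenvalues of A are the roots of its characteristic polynomial. With M = A (coefficients from the trace, the sum of principal 2x2 minors, and det A):
  p(λ) = det(λ I - M) = λ^3 - 3λ^2 - 42λ + 160.
By the rational root theorem any rational root is an integer divisor of 160. Testing λ = 5: p(5) = 125 - 75 - 210 + 160 = 0, so λ = 5 is a root. Dividing out (λ - 5) leaves p(λ) = (λ - 5)(λ^2 + 2λ - 32). For λ^2 + 2λ - 32 the discriminant is 132. It is nonnegative but not a perfect square, so the roots are real and irrational: λ = (-2 ± sqrt(132))/2 ≈ 4.7446, -6.7446.
Thus the eigenvalues (to 4 decimals) are 4.7446 (modulus 4.7446); -6.7446 (modulus 6.7446); 5 (modulus 5). The spectral radius is the largest modulus: r(A) = (2 + sqrt(132))/2 ≈ 6.7446. (Cross-check: r(A) ≤ ||A||_2 ≈ 8.9497; equality holds whenever A is normal, though it can also hold for some non-normal A.)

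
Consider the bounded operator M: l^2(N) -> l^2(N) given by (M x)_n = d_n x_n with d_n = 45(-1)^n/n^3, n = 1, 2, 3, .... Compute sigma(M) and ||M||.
sigma(M) = {45(-1)^n/n^3 : n ≥ 1} ∪ {0}; ||M|| = 45

A bounded diagonal operator on l^2 with diagonal entries d_n has spectrum equal to the closure of {d_n : n ≥ 1}: every d_n is an eigenvalue (with eigenvector e_n), so {d_n} ⊂ sigma(M); the spectrum is closed, so its closure is too; and for lambda not in the closure, (M - lambda I) has bounded inverse (the diagonal entries 1/(d_n - lambda) are bounded). For our sequence d_n = 45(-1)^n/n^3, n = 1, 2, 3, ...:
  - {d_n} = {45(-1)^n/n^3 : n ≥ 1}; the only limit point is 0
  - closure = {45(-1)^n/n^3 : n ≥ 1} ∪ {0}
For the norm: a diagonal operator has ||M|| = sup_n |d_n|. Here |d_n| = 45/n^3 is decreasing, so sup_n |d_n| = |d_1| = 45. So ||M|| = 45.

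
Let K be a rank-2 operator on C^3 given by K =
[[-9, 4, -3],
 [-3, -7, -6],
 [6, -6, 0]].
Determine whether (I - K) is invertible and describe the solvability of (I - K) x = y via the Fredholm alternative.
(I - K) is invertible (det(I - K) = 74 ≠ 0), so for every y in C^3 the equation (I - K) x = y has a unique solution.

K has rank 2 and factors as K = U V^T = u1 v1^T + u2 v2^T with u1 = (2, -1, -2), v1 = (-3, 3, 0), u2 = (-1, -2, 0), v2 = (3, 2, 3) (multiplying out reproduces the displayed K). The nonzero eigenvalues of U V^T coincide with those of the 2 x 2 matrix G = V^T U = [[v1·u1, v1·u2], [v2·u1, v2·u2]] = [[-9, -3], [-2, -7]], and by the Sylvester determinant identity det(I_3 - U V^T) = det(I_2 - V^T U) = det([[10, 3], [2, 8]]) = (10)(8) - (3)(2) = 74. (Direct check: I - K =
[[10, -4, 3],
 [3, 8, 6],
 [-6, 6, 1]]
has determinant 74.) The finite-dimensional Fredholm alternative says: either (I - K) is invertible, or ker(I - K) ≠ {0} and then range(I - K) = ker((I - K)^*)^⊥, with dim ker(I - K) = dim ker((I - K)^*). Since det(I - K) ≠ 0, 1 is not an eigenvalue of K and ker(I - K) = {0}, so we are in the first case: for every y there is a unique x = (I - K)^(-1) y. (Explicitly, by the Woodbury identity, (I - U V^T)^(-1) = I + U (I_2 - G)^(-1) V^T.)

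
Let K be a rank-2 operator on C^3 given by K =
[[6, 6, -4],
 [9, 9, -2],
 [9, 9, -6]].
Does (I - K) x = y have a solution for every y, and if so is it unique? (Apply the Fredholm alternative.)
(I - K) is invertible (det(I - K) = -44 ≠ 0), so for every y in C^3 the equation (I - K) x = y has a unique solution.

K has rank 2 and factors as K = U V^T = u1 v1^T + u2 v2^T with u1 = (2, 1, 3), v1 = (3, 3, -2), u2 = (0, 3, 0), v2 = (2, 2, 0) (multiplying out reproduces the displayed K). The nonzero eigenvalues of U V^T coincide with those of the 2 x 2 matrix G = V^T U = [[v1·u1, v1·u2], [v2·u1, v2·u2]] = [[3, 9], [6, 6]], and by the Sylvester determinant identity det(I_3 - U V^T) = det(I_2 - V^T U) = det([[-2, -9], [-6, -5]]) = (-2)(-5) - (-9)(-6) = -44. (Direct check: I - K =
[[-5, -6, 4],
 [-9, -8, 2],
 [-9, -9, 7]]
has determinant -44.) The finite-dimensional Fredholm alternative says: either (I - K) is invertible, or ker(I - K) ≠ {0} and then range(I - K) = ker((I - K)^*)^⊥, with dim ker(I - K) = dim ker((I - K)^*). Since det(I - K) ≠ 0, 1 is not an eigenvalue of K and ker(I - K) = {0}, so we are in the first case: for every y there is a unique x = (I - K)^(-1) y. (Explicitly, by the Woodbury identity, (I - U V^T)^(-1) = I + U (I_2 - G)^(-1) V^T.)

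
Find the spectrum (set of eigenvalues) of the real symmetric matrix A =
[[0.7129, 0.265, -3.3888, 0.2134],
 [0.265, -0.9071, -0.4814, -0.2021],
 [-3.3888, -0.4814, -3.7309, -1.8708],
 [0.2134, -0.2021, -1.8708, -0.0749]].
sigma(A) ≈ {-6, -1, 0, 3}

A is real symmetric, so its spectrum consists of real eigenvalues. Expanding the characteristic polynomial of the displayed matrix gives
  det(λ I - A) = p(λ) = λ^4 + (4)λ^3 + (-15)λ^2 + (-18.0012)λ + (0).
Solving p(λ) = 0 yields eigenvalues ≈ -6, -1, 0, 3. (A is shown rounded to 4 decimals, so these recover the underlying integer eigenvalues to within that precision.)
Verification: the trace of A = -4 equals the sum of eigenvalues -4, and det(A) ≈ -0.0005 matches the eigenvalue product 0.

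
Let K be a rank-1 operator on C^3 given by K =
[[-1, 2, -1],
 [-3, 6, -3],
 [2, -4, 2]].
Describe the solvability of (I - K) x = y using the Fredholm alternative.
(I - K) is invertible (det(I - K) = -6 ≠ 0), so for every y in C^3 the equation (I - K) x = y has a unique solution.

K has rank 1, so it is an outer product K = u v^T: every row of K is a multiple of one row vector. Reading off the entries, u = (1, 3, -2) and v = (-1, 2, -1) (row i of K equals u_i·v^T). A rank-one matrix u v^T satisfies K u = u (v·u) and kills the (2)-dimensional subspace v^⊥, so its characteristic polynomial is lambda^2 (lambda - v·u) with v·u = tr K = 7. Hence the eigenvalues of I - K are 1 (multiplicity 2) and 1 - (7) = -6, so det(I - K) = -6. (Direct check: I - K =
[[2, -2, 1],
 [3, -5, 3],
 [-2, 4, -1]]
has determinant -6.) The finite-dimensional Fredholm alternative says: either (I - K) is invertible, or ker(I - K) ≠ {0} and then range(I - K) = ker((I - K)^*)^⊥, with dim ker(I - K) = dim ker((I - K)^*). Since det(I - K) ≠ 0, 1 is not an eigenvalue of K and ker(I - K) = {0}, so we are in the first case: for every y there is a unique x = (I - K)^(-1) y. Explicitly, by the Sherman–Morrison formula, (I - u v^T)^(-1) = I + u v^T/(1 - v·u), i.e. (I - K)^(-1) = I + K/(-6).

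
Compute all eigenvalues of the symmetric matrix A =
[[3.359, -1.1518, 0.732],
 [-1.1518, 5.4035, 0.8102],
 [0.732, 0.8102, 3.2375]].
sigma(A) ≈ {2, 4, 6}

A is real symmetric, so its spectrum consists of real eigenvalues. Expanding the characteristic polynomial of the displayed matrix gives
  det(λ I - A) = p(λ) = λ^3 + (-12)λ^2 + (44)λ + (-48).
Solving p(λ) = 0 yields eigenvalues ≈ 2, 4, 6. (A is shown rounded to 4 decimals, so these recover the underlying integer eigenvalues to within that precision.)
Verification: the trace of A = 12 equals the sum of eigenvalues 12, and det(A) ≈ 48.0003 matches the eigenvalue product 48.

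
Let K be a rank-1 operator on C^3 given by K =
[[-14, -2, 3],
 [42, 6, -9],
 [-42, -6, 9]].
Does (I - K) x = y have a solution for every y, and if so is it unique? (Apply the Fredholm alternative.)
(I - K) is singular (det(I - K) = 0, i.e. 1 ∈ sigma(K)). (I - K) x = y is solvable iff y ⊥ ker((I - K)^*) = span{(-14, -2, 3)}, i.e. iff -14y_1 - 2y_2 + 3y_3 = 0. When solvable, the solutions are x = y + c·(1, -3, 3), c arbitrary (ker(I - K) = span{(1, -3, 3)}, dimension 1).

K has rank 1, so it is an outer product K = u v^T: every row of K is a multiple of one row vector. Reading off the entries, u = (1, -3, 3) and v = (-14, -2, 3) (row i of K equals u_i·v^T). A rank-one matrix u v^T satisfies K u = u (v·u) and kills the (2)-dimensional subspace v^⊥, so its characteristic polynomial is lambda^2 (lambda - v·u) with v·u = tr K = 1. Hence the eigenvalues of I - K are 1 (multiplicity 2) and 1 - (1) = 0, so det(I - K) = 0. (Direct check: I - K =
[[15, 2, -3],
 [-42, -5, 9],
 [42, 6, -8]]
has determinant 0.) So 1 is an eigenvalue of K and (I - K) is not invertible. The finite-dimensional Fredholm alternative says: either (I - K) is invertible, or ker(I - K) ≠ {0} and then range(I - K) = ker((I - K)^*)^⊥, with dim ker(I - K) = dim ker((I - K)^*). We are in the second case, so we need both kernels. Kernel of I - K: (I - K) u = u - u (v·u) = u - u = 0, so ker(I - K) = span{u} = span{(1, -3, 3)} (it is exactly 1-dimensional because rank(I - K) = 2). Kernel of the adjoint: K is real, so (I - K)^* = I - K^T = I - v u^T, and (I - v u^T) v = v - v (u·v) = 0; hence ker((I - K)^*) = span{v} = span{(-14, -2, 3)}. Therefore (I - K) x = y is solvable iff <y, v> = 0, i.e. iff -14y_1 - 2y_2 + 3y_3 = 0. When this holds, K y = u (v·y) = 0, so (I - K) y = y and x = y is a particular solution; the full solution set is the line x = y + c·u = y + c·(1, -3, 3), c ∈ C.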